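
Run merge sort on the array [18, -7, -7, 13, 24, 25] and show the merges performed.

Divide and conquer:
  Merge [-7] + [-7] -> [-7, -7]
  Merge [18] + [-7, -7] -> [-7, -7, 18]
  Merge [24] + [25] -> [24, 25]
  Merge [13] + [24, 25] -> [13, 24, 25]
  Merge [-7, -7, 18] + [13, 24, 25] -> [-7, -7, 13, 18, 24, 25]


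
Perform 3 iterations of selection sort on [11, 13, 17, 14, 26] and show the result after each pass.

Pass 1: Select minimum 11 at index 0, swap -> [11, 13, 17, 14, 26]
Pass 2: Select minimum 13 at index 1, swap -> [11, 13, 17, 14, 26]
Pass 3: Select minimum 14 at index 3, swap -> [11, 13, 14, 17, 26]


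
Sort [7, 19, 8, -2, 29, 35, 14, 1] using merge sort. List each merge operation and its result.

Divide and conquer:
  Merge [7] + [19] -> [7, 19]
  Merge [8] + [-2] -> [-2, 8]
  Merge [7, 19] + [-2, 8] -> [-2, 7, 8, 19]
  Merge [29] + [35] -> [29, 35]
  Merge [14] + [1] -> [1, 14]
  Merge [29, 35] + [1, 14] -> [1, 14, 29, 35]
  Merge [-2, 7, 8, 19] + [1, 14, 29, 35] -> [-2, 1, 7, 8, 14, 19, 29, 35]


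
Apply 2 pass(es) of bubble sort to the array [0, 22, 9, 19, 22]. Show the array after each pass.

After pass 1: [0, 9, 19, 22, 22] (2 swaps)
After pass 2: [0, 9, 19, 22, 22] (0 swaps)
Total swaps: 2


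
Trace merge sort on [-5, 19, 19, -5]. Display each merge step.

Divide and conquer:
  Merge [-5] + [19] -> [-5, 19]
  Merge [19] + [-5] -> [-5, 19]
  Merge [-5, 19] + [-5, 19] -> [-5, -5, 19, 19]


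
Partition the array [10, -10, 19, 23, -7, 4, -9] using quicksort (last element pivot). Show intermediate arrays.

Partition 1: pivot=-9 at index 1 -> [-10, -9, 19, 23, -7, 4, 10]
Partition 2: pivot=10 at index 4 -> [-10, -9, -7, 4, 10, 23, 19]
Partition 3: pivot=4 at index 3 -> [-10, -9, -7, 4, 10, 23, 19]
Partition 4: pivot=19 at index 5 -> [-10, -9, -7, 4, 10, 19, 23]


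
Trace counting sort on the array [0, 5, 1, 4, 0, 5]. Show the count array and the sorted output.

Count array: [2, 1, 0, 0, 1, 2]
(count[i] = number of elements equal to i)
Cumulative count: [2, 3, 3, 3, 4, 6]
Sorted: [0, 0, 1, 4, 5, 5]


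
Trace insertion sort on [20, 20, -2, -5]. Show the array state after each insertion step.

First element 20 is already 'sorted'
Insert 20: shifted 0 elements -> [20, 20, -2, -5]
Insert -2: shifted 2 elements -> [-2, 20, 20, -5]
Insert -5: shifted 3 elements -> [-5, -2, 20, 20]


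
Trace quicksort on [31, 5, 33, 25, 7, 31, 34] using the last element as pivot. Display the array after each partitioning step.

Partition 1: pivot=34 at index 6 -> [31, 5, 33, 25, 7, 31, 34]
Partition 2: pivot=31 at index 4 -> [31, 5, 25, 7, 31, 33, 34]
Partition 3: pivot=7 at index 1 -> [5, 7, 25, 31, 31, 33, 34]
Partition 4: pivot=31 at index 3 -> [5, 7, 25, 31, 31, 33, 34]


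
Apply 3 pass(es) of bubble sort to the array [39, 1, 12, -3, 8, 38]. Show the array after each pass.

After pass 1: [1, 12, -3, 8, 38, 39] (5 swaps)
After pass 2: [1, -3, 8, 12, 38, 39] (2 swaps)
After pass 3: [-3, 1, 8, 12, 38, 39] (1 swaps)
Total swaps: 8


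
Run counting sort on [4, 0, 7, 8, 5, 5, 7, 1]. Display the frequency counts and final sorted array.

Count array: [1, 1, 0, 0, 1, 2, 0, 2, 1]
(count[i] = number of elements equal to i)
Cumulative count: [1, 2, 2, 2, 3, 5, 5, 7, 8]
Sorted: [0, 1, 4, 5, 5, 7, 7, 8]


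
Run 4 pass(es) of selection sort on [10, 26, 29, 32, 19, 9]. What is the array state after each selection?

Pass 1: Select minimum 9 at index 5, swap -> [9, 26, 29, 32, 19, 10]
Pass 2: Select minimum 10 at index 5, swap -> [9, 10, 29, 32, 19, 26]
Pass 3: Select minimum 19 at index 4, swap -> [9, 10, 19, 32, 29, 26]
Pass 4: Select minimum 26 at index 5, swap -> [9, 10, 19, 26, 29, 32]


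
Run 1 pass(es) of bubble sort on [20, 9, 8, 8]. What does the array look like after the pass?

After pass 1: [9, 8, 8, 20] (3 swaps)
Total swaps: 3


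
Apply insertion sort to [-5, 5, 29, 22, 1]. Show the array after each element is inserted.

First element -5 is already 'sorted'
Insert 5: shifted 0 elements -> [-5, 5, 29, 22, 1]
Insert 29: shifted 0 elements -> [-5, 5, 29, 22, 1]
Insert 22: shifted 1 elements -> [-5, 5, 22, 29, 1]
Insert 1: shifted 3 elements -> [-5, 1, 5, 22, 29]


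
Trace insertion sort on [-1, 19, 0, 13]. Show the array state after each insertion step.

First element -1 is already 'sorted'
Insert 19: shifted 0 elements -> [-1, 19, 0, 13]
Insert 0: shifted 1 elements -> [-1, 0, 19, 13]
Insert 13: shifted 1 elements -> [-1, 0, 13, 19]


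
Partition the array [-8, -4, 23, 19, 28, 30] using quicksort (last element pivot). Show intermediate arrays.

Partition 1: pivot=30 at index 5 -> [-8, -4, 23, 19, 28, 30]
Partition 2: pivot=28 at index 4 -> [-8, -4, 23, 19, 28, 30]
Partition 3: pivot=19 at index 2 -> [-8, -4, 19, 23, 28, 30]
Partition 4: pivot=-4 at index 1 -> [-8, -4, 19, 23, 28, 30]


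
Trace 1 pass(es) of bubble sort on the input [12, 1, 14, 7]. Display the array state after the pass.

After pass 1: [1, 12, 7, 14] (2 swaps)
Total swaps: 2


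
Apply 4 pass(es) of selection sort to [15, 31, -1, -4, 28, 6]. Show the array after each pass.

Pass 1: Select minimum -4 at index 3, swap -> [-4, 31, -1, 15, 28, 6]
Pass 2: Select minimum -1 at index 2, swap -> [-4, -1, 31, 15, 28, 6]
Pass 3: Select minimum 6 at index 5, swap -> [-4, -1, 6, 15, 28, 31]
Pass 4: Select minimum 15 at index 3, swap -> [-4, -1, 6, 15, 28, 31]


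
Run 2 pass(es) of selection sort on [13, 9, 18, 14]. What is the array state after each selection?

Pass 1: Select minimum 9 at index 1, swap -> [9, 13, 18, 14]
Pass 2: Select minimum 13 at index 1, swap -> [9, 13, 18, 14]


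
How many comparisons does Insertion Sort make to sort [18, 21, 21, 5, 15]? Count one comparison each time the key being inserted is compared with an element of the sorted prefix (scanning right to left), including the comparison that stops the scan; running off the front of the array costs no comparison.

Insert 21: 18 <= 21 (stop) = 1 comparison(s) -> [18, 21, 21, 5, 15]
Insert 21: 21 <= 21 (stop) = 1 comparison(s) -> [18, 21, 21, 5, 15]
Insert 5: 21 > 5 (shift), 21 > 5 (shift), 18 > 5 (shift), reached front = 3 comparison(s) -> [5, 18, 21, 21, 15]
Insert 15: 21 > 15 (shift), 21 > 15 (shift), 18 > 15 (shift), 5 <= 15 (stop) = 4 comparison(s) -> [5, 15, 18, 21, 21]
Total comparisons: 1 + 1 + 3 + 4 = 9


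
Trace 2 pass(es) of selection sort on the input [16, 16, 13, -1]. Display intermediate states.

Pass 1: Select minimum -1 at index 3, swap -> [-1, 16, 13, 16]
Pass 2: Select minimum 13 at index 2, swap -> [-1, 13, 16, 16]


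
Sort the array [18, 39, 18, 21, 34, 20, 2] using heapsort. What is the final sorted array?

Build heap: [39, 34, 20, 21, 18, 18, 2]
Extract 39: [34, 21, 20, 2, 18, 18, 39]
Extract 34: [21, 18, 20, 2, 18, 34, 39]
Extract 21: [20, 18, 18, 2, 21, 34, 39]
Extract 20: [18, 2, 18, 20, 21, 34, 39]
Extract 18: [18, 2, 18, 20, 21, 34, 39]
Extract 18: [2, 18, 18, 20, 21, 34, 39]


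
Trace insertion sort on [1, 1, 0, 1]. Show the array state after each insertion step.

First element 1 is already 'sorted'
Insert 1: shifted 0 elements -> [1, 1, 0, 1]
Insert 0: shifted 2 elements -> [0, 1, 1, 1]
Insert 1: shifted 0 elements -> [0, 1, 1, 1]


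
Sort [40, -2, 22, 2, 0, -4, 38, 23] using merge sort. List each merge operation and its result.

Divide and conquer:
  Merge [40] + [-2] -> [-2, 40]
  Merge [22] + [2] -> [2, 22]
  Merge [-2, 40] + [2, 22] -> [-2, 2, 22, 40]
  Merge [0] + [-4] -> [-4, 0]
  Merge [38] + [23] -> [23, 38]
  Merge [-4, 0] + [23, 38] -> [-4, 0, 23, 38]
  Merge [-2, 2, 22, 40] + [-4, 0, 23, 38] -> [-4, -2, 0, 2, 22, 23, 38, 40]


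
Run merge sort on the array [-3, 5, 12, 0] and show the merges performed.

Divide and conquer:
  Merge [-3] + [5] -> [-3, 5]
  Merge [12] + [0] -> [0, 12]
  Merge [-3, 5] + [0, 12] -> [-3, 0, 5, 12]


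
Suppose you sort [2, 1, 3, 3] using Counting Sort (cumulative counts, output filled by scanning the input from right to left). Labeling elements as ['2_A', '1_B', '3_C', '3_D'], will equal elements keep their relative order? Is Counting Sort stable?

Trace Counting Sort on the labeled array (the key is the number; the letter only tracks identity):
  Counts for values 0..3: [0, 1, 1, 2]
  Cumulative counts: [0, 1, 2, 4]
  Scan right to left: place 3_D at output index 3
  Scan right to left: place 3_C at output index 2
  Scan right to left: place 1_B at output index 0
  Scan right to left: place 2_A at output index 1
  Output: [1_B, 2_A, 3_C, 3_D]
Equal keys:
  value 3: originally 3_C, 3_D; after sorting 3_C, 3_D -> order preserved
All equal keys kept their original relative order. Counting Sort is stable: scanning the input right to left with decreasing cumulative counts places later duplicates at later output positions.
Answer: Stable


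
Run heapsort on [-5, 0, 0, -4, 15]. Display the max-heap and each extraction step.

Build heap: [15, 0, 0, -4, -5]
Extract 15: [0, -4, 0, -5, 15]
Extract 0: [0, -4, -5, 0, 15]
Extract 0: [-4, -5, 0, 0, 15]
Extract -4: [-5, -4, 0, 0, 15]


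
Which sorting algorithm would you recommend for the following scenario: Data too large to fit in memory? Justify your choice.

Best choice: External merge sort
Reason: Minimizes disk I/O by sequential reads/writes


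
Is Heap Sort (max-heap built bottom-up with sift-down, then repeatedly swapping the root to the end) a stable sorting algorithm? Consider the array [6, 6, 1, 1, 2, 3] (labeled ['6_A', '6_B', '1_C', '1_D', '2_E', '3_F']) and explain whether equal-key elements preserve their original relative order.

Trace Heap Sort on the labeled array (the key is the number; the letter only tracks identity):
  Build max-heap: [6_A, 6_B, 3_F, 1_D, 2_E, 1_C]
  Swap root 6_A to index 5, re-heapify first 5 -> [6_B, 2_E, 3_F, 1_D, 1_C, 6_A]
  Swap root 6_B to index 4, re-heapify first 4 -> [3_F, 2_E, 1_C, 1_D, 6_B, 6_A]
  Swap root 3_F to index 3, re-heapify first 3 -> [2_E, 1_D, 1_C, 3_F, 6_B, 6_A]
  Swap root 2_E to index 2, re-heapify first 2 -> [1_C, 1_D, 2_E, 3_F, 6_B, 6_A]
  Swap root 1_C to index 1, re-heapify first 1 -> [1_D, 1_C, 2_E, 3_F, 6_B, 6_A]
Final order: [1_D, 1_C, 2_E, 3_F, 6_B, 6_A]
Equal keys:
  value 1: originally 1_C, 1_D; after sorting 1_D, 1_C -> order changed
  value 6: originally 6_A, 6_B; after sorting 6_B, 6_A -> order changed
Equal keys were reordered, so Heap Sort is not stable: heap construction and root-to-end swaps move elements without regard to the original order of equal keys. (One such input is enough; an unstable sort may happen to preserve order on other inputs, but it gives no guarantee.)
Answer: Not stable


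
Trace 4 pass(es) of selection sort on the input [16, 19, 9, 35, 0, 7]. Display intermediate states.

Pass 1: Select minimum 0 at index 4, swap -> [0, 19, 9, 35, 16, 7]
Pass 2: Select minimum 7 at index 5, swap -> [0, 7, 9, 35, 16, 19]
Pass 3: Select minimum 9 at index 2, swap -> [0, 7, 9, 35, 16, 19]
Pass 4: Select minimum 16 at index 4, swap -> [0, 7, 9, 16, 35, 19]


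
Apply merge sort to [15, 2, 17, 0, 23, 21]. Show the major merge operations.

Divide and conquer:
  Merge [2] + [17] -> [2, 17]
  Merge [15] + [2, 17] -> [2, 15, 17]
  Merge [23] + [21] -> [21, 23]
  Merge [0] + [21, 23] -> [0, 21, 23]
  Merge [2, 15, 17] + [0, 21, 23] -> [0, 2, 15, 17, 21, 23]


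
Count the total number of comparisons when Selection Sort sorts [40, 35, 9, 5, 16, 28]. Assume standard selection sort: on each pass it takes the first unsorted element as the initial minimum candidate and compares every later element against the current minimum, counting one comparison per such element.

Pass 1: scan indices 1..5 for the minimum = 5 comparison(s); min is 5, place at index 0 -> [5, 35, 9, 40, 16, 28]
Pass 2: scan indices 2..5 for the minimum = 4 comparison(s); min is 9, place at index 1 -> [5, 9, 35, 40, 16, 28]
Pass 3: scan indices 3..5 for the minimum = 3 comparison(s); min is 16, place at index 2 -> [5, 9, 16, 40, 35, 28]
Pass 4: scan indices 4..5 for the minimum = 2 comparison(s); min is 28, place at index 3 -> [5, 9, 16, 28, 35, 40]
Pass 5: scan indices 5..5 for the minimum = 1 comparison(s); min is 35, place at index 4 -> [5, 9, 16, 28, 35, 40]
Selection sort always scans the whole unsorted suffix, so the count is (n-1) + (n-2) + ... + 1 = n(n-1)/2 = 6*5/2 = 15 regardless of the input order.
Total comparisons: 5 + 4 + 3 + 2 + 1 = 15


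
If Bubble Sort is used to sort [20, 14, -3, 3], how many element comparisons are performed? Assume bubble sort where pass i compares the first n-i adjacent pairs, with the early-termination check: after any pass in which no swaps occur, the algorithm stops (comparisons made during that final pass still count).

Pass 1: compare adjacent pairs (0,1)..(2,3) = 3 comparison(s), 3 swap(s) -> [14, -3, 3, 20]
Pass 2: compare adjacent pairs (0,1)..(1,2) = 2 comparison(s), 2 swap(s) -> [-3, 3, 14, 20]
Pass 3: compare adjacent pairs (0,1)..(0,1) = 1 comparison(s), 0 swap(s) -> [-3, 3, 14, 20]
No swaps in this pass, so bubble sort stops here.
Total comparisons: 3 + 2 + 1 = 6


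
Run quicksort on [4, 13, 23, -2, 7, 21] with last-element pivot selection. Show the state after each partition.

Partition 1: pivot=21 at index 4 -> [4, 13, -2, 7, 21, 23]
Partition 2: pivot=7 at index 2 -> [4, -2, 7, 13, 21, 23]
Partition 3: pivot=-2 at index 0 -> [-2, 4, 7, 13, 21, 23]


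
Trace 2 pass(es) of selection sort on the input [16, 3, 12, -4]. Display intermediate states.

Pass 1: Select minimum -4 at index 3, swap -> [-4, 3, 12, 16]
Pass 2: Select minimum 3 at index 1, swap -> [-4, 3, 12, 16]


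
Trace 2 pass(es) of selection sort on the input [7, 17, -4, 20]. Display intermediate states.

Pass 1: Select minimum -4 at index 2, swap -> [-4, 17, 7, 20]
Pass 2: Select minimum 7 at index 2, swap -> [-4, 7, 17, 20]


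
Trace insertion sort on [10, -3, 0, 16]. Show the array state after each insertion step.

First element 10 is already 'sorted'
Insert -3: shifted 1 elements -> [-3, 10, 0, 16]
Insert 0: shifted 1 elements -> [-3, 0, 10, 16]
Insert 16: shifted 0 elements -> [-3, 0, 10, 16]


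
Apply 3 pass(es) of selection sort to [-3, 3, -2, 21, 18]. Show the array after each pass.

Pass 1: Select minimum -3 at index 0, swap -> [-3, 3, -2, 21, 18]
Pass 2: Select minimum -2 at index 2, swap -> [-3, -2, 3, 21, 18]
Pass 3: Select minimum 3 at index 2, swap -> [-3, -2, 3, 21, 18]


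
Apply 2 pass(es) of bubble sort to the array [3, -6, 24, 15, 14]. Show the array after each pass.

After pass 1: [-6, 3, 15, 14, 24] (3 swaps)
After pass 2: [-6, 3, 14, 15, 24] (1 swaps)
Total swaps: 4


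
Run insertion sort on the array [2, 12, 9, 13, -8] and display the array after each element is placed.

First element 2 is already 'sorted'
Insert 12: shifted 0 elements -> [2, 12, 9, 13, -8]
Insert 9: shifted 1 elements -> [2, 9, 12, 13, -8]
Insert 13: shifted 0 elements -> [2, 9, 12, 13, -8]
Insert -8: shifted 4 elements -> [-8, 2, 9, 12, 13]


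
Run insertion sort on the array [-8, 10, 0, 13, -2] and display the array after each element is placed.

First element -8 is already 'sorted'
Insert 10: shifted 0 elements -> [-8, 10, 0, 13, -2]
Insert 0: shifted 1 elements -> [-8, 0, 10, 13, -2]
Insert 13: shifted 0 elements -> [-8, 0, 10, 13, -2]
Insert -2: shifted 3 elements -> [-8, -2, 0, 10, 13]


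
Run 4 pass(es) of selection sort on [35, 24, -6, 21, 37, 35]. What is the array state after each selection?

Pass 1: Select minimum -6 at index 2, swap -> [-6, 24, 35, 21, 37, 35]
Pass 2: Select minimum 21 at index 3, swap -> [-6, 21, 35, 24, 37, 35]
Pass 3: Select minimum 24 at index 3, swap -> [-6, 21, 24, 35, 37, 35]
Pass 4: Select minimum 35 at index 3, swap -> [-6, 21, 24, 35, 37, 35]


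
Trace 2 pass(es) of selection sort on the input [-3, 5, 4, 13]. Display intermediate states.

Pass 1: Select minimum -3 at index 0, swap -> [-3, 5, 4, 13]
Pass 2: Select minimum 4 at index 2, swap -> [-3, 4, 5, 13]


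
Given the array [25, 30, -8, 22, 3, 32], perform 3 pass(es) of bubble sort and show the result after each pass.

After pass 1: [25, -8, 22, 3, 30, 32] (3 swaps)
After pass 2: [-8, 22, 3, 25, 30, 32] (3 swaps)
After pass 3: [-8, 3, 22, 25, 30, 32] (1 swaps)
Total swaps: 7


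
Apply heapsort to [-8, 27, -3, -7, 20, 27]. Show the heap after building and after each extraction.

Build heap: [27, 20, 27, -7, -8, -3]
Extract 27: [27, 20, -3, -7, -8, 27]
Extract 27: [20, -7, -3, -8, 27, 27]
Extract 20: [-3, -7, -8, 20, 27, 27]
Extract -3: [-7, -8, -3, 20, 27, 27]
Extract -7: [-8, -7, -3, 20, 27, 27]


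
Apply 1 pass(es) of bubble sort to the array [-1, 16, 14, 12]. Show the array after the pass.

After pass 1: [-1, 14, 12, 16] (2 swaps)
Total swaps: 2


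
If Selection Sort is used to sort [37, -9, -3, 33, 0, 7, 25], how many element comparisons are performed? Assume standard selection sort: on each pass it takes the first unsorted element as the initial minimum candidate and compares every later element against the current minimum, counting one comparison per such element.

Pass 1: scan indices 1..6 for the minimum = 6 comparison(s); min is -9, place at index 0 -> [-9, 37, -3, 33, 0, 7, 25]
Pass 2: scan indices 2..6 for the minimum = 5 comparison(s); min is -3, place at index 1 -> [-9, -3, 37, 33, 0, 7, 25]
Pass 3: scan indices 3..6 for the minimum = 4 comparison(s); min is 0, place at index 2 -> [-9, -3, 0, 33, 37, 7, 25]
Pass 4: scan indices 4..6 for the minimum = 3 comparison(s); min is 7, place at index 3 -> [-9, -3, 0, 7, 37, 33, 25]
Pass 5: scan indices 5..6 for the minimum = 2 comparison(s); min is 25, place at index 4 -> [-9, -3, 0, 7, 25, 33, 37]
Pass 6: scan indices 6..6 for the minimum = 1 comparison(s); min is 33, place at index 5 -> [-9, -3, 0, 7, 25, 33, 37]
Selection sort always scans the whole unsorted suffix, so the count is (n-1) + (n-2) + ... + 1 = n(n-1)/2 = 7*6/2 = 21 regardless of the input order.
Total comparisons: 6 + 5 + 4 + 3 + 2 + 1 = 21


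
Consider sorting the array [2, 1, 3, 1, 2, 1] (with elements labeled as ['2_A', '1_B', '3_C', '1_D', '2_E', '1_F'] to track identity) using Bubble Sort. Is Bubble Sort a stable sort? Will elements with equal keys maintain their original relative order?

Trace Bubble Sort on the labeled array (the key is the number; the letter only tracks identity):
  After pass 1: [1_B, 2_A, 1_D, 2_E, 1_F, 3_C]
  After pass 2: [1_B, 1_D, 2_A, 1_F, 2_E, 3_C]
  After pass 3: [1_B, 1_D, 1_F, 2_A, 2_E, 3_C]
  After pass 4: [1_B, 1_D, 1_F, 2_A, 2_E, 3_C] (no swaps, done)
Final order: [1_B, 1_D, 1_F, 2_A, 2_E, 3_C]
Equal keys:
  value 1: originally 1_B, 1_D, 1_F; after sorting 1_B, 1_D, 1_F -> order preserved
  value 2: originally 2_A, 2_E; after sorting 2_A, 2_E -> order preserved
All equal keys kept their original relative order. Bubble Sort is stable: it only swaps adjacent elements when the left one is strictly greater, so equal keys never move past each other.
Answer: Stable


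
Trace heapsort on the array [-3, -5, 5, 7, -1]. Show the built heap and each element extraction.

Build heap: [7, -1, 5, -5, -3]
Extract 7: [5, -1, -3, -5, 7]
Extract 5: [-1, -5, -3, 5, 7]
Extract -1: [-3, -5, -1, 5, 7]
Extract -3: [-5, -3, -1, 5, 7]


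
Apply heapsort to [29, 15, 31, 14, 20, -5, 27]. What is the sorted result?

Build heap: [31, 20, 29, 14, 15, -5, 27]
Extract 31: [29, 20, 27, 14, 15, -5, 31]
Extract 29: [27, 20, -5, 14, 15, 29, 31]
Extract 27: [20, 15, -5, 14, 27, 29, 31]
Extract 20: [15, 14, -5, 20, 27, 29, 31]
Extract 15: [14, -5, 15, 20, 27, 29, 31]
Extract 14: [-5, 14, 15, 20, 27, 29, 31]


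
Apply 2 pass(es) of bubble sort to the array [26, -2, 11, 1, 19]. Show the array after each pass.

After pass 1: [-2, 11, 1, 19, 26] (4 swaps)
After pass 2: [-2, 1, 11, 19, 26] (1 swaps)
Total swaps: 5


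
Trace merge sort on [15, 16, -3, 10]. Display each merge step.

Divide and conquer:
  Merge [15] + [16] -> [15, 16]
  Merge [-3] + [10] -> [-3, 10]
  Merge [15, 16] + [-3, 10] -> [-3, 10, 15, 16]


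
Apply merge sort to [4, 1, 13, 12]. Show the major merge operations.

Divide and conquer:
  Merge [4] + [1] -> [1, 4]
  Merge [13] + [12] -> [12, 13]
  Merge [1, 4] + [12, 13] -> [1, 4, 12, 13]


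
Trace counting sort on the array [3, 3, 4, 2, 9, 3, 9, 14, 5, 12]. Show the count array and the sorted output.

Count array: [0, 0, 1, 3, 1, 1, 0, 0, 0, 2, 0, 0, 1, 0, 1]
(count[i] = number of elements equal to i)
Cumulative count: [0, 0, 1, 4, 5, 6, 6, 6, 6, 8, 8, 8, 9, 9, 10]
Sorted: [2, 3, 3, 3, 4, 5, 9, 9, 12, 14]


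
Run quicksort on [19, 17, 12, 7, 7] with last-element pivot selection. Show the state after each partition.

Partition 1: pivot=7 at index 1 -> [7, 7, 12, 19, 17]
Partition 2: pivot=17 at index 3 -> [7, 7, 12, 17, 19]


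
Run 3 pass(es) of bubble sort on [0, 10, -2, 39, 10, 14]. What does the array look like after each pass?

After pass 1: [0, -2, 10, 10, 14, 39] (3 swaps)
After pass 2: [-2, 0, 10, 10, 14, 39] (1 swaps)
After pass 3: [-2, 0, 10, 10, 14, 39] (0 swaps)
Total swaps: 4


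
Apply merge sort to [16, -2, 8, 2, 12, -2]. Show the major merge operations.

Divide and conquer:
  Merge [-2] + [8] -> [-2, 8]
  Merge [16] + [-2, 8] -> [-2, 8, 16]
  Merge [12] + [-2] -> [-2, 12]
  Merge [2] + [-2, 12] -> [-2, 2, 12]
  Merge [-2, 8, 16] + [-2, 2, 12] -> [-2, -2, 2, 8, 12, 16]


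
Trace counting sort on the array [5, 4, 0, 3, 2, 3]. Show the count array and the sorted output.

Count array: [1, 0, 1, 2, 1, 1]
(count[i] = number of elements equal to i)
Cumulative count: [1, 1, 2, 4, 5, 6]
Sorted: [0, 2, 3, 3, 4, 5]


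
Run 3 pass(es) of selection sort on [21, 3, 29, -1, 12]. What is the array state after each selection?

Pass 1: Select minimum -1 at index 3, swap -> [-1, 3, 29, 21, 12]
Pass 2: Select minimum 3 at index 1, swap -> [-1, 3, 29, 21, 12]
Pass 3: Select minimum 12 at index 4, swap -> [-1, 3, 12, 21, 29]


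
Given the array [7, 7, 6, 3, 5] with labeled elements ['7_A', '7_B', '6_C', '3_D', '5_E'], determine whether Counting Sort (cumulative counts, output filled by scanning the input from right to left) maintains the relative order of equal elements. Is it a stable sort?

Trace Counting Sort on the labeled array (the key is the number; the letter only tracks identity):
  Counts for values 0..7: [0, 0, 0, 1, 0, 1, 1, 2]
  Cumulative counts: [0, 0, 0, 1, 1, 2, 3, 5]
  Scan right to left: place 5_E at output index 1
  Scan right to left: place 3_D at output index 0
  Scan right to left: place 6_C at output index 2
  Scan right to left: place 7_B at output index 4
  Scan right to left: place 7_A at output index 3
  Output: [3_D, 5_E, 6_C, 7_A, 7_B]
Equal keys:
  value 7: originally 7_A, 7_B; after sorting 7_A, 7_B -> order preserved
All equal keys kept their original relative order. Counting Sort is stable: scanning the input right to left with decreasing cumulative counts places later duplicates at later output positions.
Answer: Stable


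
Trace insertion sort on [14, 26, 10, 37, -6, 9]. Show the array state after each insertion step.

First element 14 is already 'sorted'
Insert 26: shifted 0 elements -> [14, 26, 10, 37, -6, 9]
Insert 10: shifted 2 elements -> [10, 14, 26, 37, -6, 9]
Insert 37: shifted 0 elements -> [10, 14, 26, 37, -6, 9]
Insert -6: shifted 4 elements -> [-6, 10, 14, 26, 37, 9]
Insert 9: shifted 4 elements -> [-6, 9, 10, 14, 26, 37]


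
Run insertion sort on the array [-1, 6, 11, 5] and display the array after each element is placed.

First element -1 is already 'sorted'
Insert 6: shifted 0 elements -> [-1, 6, 11, 5]
Insert 11: shifted 0 elements -> [-1, 6, 11, 5]
Insert 5: shifted 2 elements -> [-1, 5, 6, 11]


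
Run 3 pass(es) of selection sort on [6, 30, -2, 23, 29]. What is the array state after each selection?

Pass 1: Select minimum -2 at index 2, swap -> [-2, 30, 6, 23, 29]
Pass 2: Select minimum 6 at index 2, swap -> [-2, 6, 30, 23, 29]
Pass 3: Select minimum 23 at index 3, swap -> [-2, 6, 23, 30, 29]


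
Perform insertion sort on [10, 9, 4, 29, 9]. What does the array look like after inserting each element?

First element 10 is already 'sorted'
Insert 9: shifted 1 elements -> [9, 10, 4, 29, 9]
Insert 4: shifted 2 elements -> [4, 9, 10, 29, 9]
Insert 29: shifted 0 elements -> [4, 9, 10, 29, 9]
Insert 9: shifted 2 elements -> [4, 9, 9, 10, 29]


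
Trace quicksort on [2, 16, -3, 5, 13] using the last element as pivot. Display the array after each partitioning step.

Partition 1: pivot=13 at index 3 -> [2, -3, 5, 13, 16]
Partition 2: pivot=5 at index 2 -> [2, -3, 5, 13, 16]
Partition 3: pivot=-3 at index 0 -> [-3, 2, 5, 13, 16]


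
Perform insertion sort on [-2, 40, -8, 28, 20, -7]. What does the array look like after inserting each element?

First element -2 is already 'sorted'
Insert 40: shifted 0 elements -> [-2, 40, -8, 28, 20, -7]
Insert -8: shifted 2 elements -> [-8, -2, 40, 28, 20, -7]
Insert 28: shifted 1 elements -> [-8, -2, 28, 40, 20, -7]
Insert 20: shifted 2 elements -> [-8, -2, 20, 28, 40, -7]
Insert -7: shifted 4 elements -> [-8, -7, -2, 20, 28, 40]


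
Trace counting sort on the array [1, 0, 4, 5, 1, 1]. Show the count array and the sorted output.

Count array: [1, 3, 0, 0, 1, 1]
(count[i] = number of elements equal to i)
Cumulative count: [1, 4, 4, 4, 5, 6]
Sorted: [0, 1, 1, 1, 4, 5]


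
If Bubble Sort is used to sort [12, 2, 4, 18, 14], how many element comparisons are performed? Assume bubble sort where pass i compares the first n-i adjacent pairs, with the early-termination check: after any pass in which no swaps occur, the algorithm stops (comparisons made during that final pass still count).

Pass 1: compare adjacent pairs (0,1)..(3,4) = 4 comparison(s), 3 swap(s) -> [2, 4, 12, 14, 18]
Pass 2: compare adjacent pairs (0,1)..(2,3) = 3 comparison(s), 0 swap(s) -> [2, 4, 12, 14, 18]
No swaps in this pass, so bubble sort stops here.
Total comparisons: 4 + 3 = 7


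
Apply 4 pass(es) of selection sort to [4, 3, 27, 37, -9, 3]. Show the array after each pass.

Pass 1: Select minimum -9 at index 4, swap -> [-9, 3, 27, 37, 4, 3]
Pass 2: Select minimum 3 at index 1, swap -> [-9, 3, 27, 37, 4, 3]
Pass 3: Select minimum 3 at index 5, swap -> [-9, 3, 3, 37, 4, 27]
Pass 4: Select minimum 4 at index 4, swap -> [-9, 3, 3, 4, 37, 27]


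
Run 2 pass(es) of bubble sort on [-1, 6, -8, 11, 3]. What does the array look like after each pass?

After pass 1: [-1, -8, 6, 3, 11] (2 swaps)
After pass 2: [-8, -1, 3, 6, 11] (2 swaps)
Total swaps: 4


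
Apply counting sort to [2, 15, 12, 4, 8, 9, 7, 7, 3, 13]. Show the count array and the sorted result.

Count array: [0, 0, 1, 1, 1, 0, 0, 2, 1, 1, 0, 0, 1, 1, 0, 1]
(count[i] = number of elements equal to i)
Cumulative count: [0, 0, 1, 2, 3, 3, 3, 5, 6, 7, 7, 7, 8, 9, 9, 10]
Sorted: [2, 3, 4, 7, 7, 8, 9, 12, 13, 15]


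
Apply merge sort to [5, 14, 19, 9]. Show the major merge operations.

Divide and conquer:
  Merge [5] + [14] -> [5, 14]
  Merge [19] + [9] -> [9, 19]
  Merge [5, 14] + [9, 19] -> [5, 9, 14, 19]


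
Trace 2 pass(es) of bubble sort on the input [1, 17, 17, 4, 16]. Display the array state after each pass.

After pass 1: [1, 17, 4, 16, 17] (2 swaps)
After pass 2: [1, 4, 16, 17, 17] (2 swaps)
Total swaps: 4


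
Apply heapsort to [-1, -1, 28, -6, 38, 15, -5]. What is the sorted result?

Build heap: [38, -1, 28, -6, -1, 15, -5]
Extract 38: [28, -1, 15, -6, -1, -5, 38]
Extract 28: [15, -1, -5, -6, -1, 28, 38]
Extract 15: [-1, -1, -5, -6, 15, 28, 38]
Extract -1: [-1, -6, -5, -1, 15, 28, 38]
Extract -1: [-5, -6, -1, -1, 15, 28, 38]
Extract -5: [-6, -5, -1, -1, 15, 28, 38]


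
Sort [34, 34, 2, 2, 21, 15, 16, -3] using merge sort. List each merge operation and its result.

Divide and conquer:
  Merge [34] + [34] -> [34, 34]
  Merge [2] + [2] -> [2, 2]
  Merge [34, 34] + [2, 2] -> [2, 2, 34, 34]
  Merge [21] + [15] -> [15, 21]
  Merge [16] + [-3] -> [-3, 16]
  Merge [15, 21] + [-3, 16] -> [-3, 15, 16, 21]
  Merge [2, 2, 34, 34] + [-3, 15, 16, 21] -> [-3, 2, 2, 15, 16, 21, 34, 34]


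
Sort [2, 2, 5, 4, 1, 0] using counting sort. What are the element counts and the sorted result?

Count array: [1, 1, 2, 0, 1, 1]
(count[i] = number of elements equal to i)
Cumulative count: [1, 2, 4, 4, 5, 6]
Sorted: [0, 1, 2, 2, 4, 5]


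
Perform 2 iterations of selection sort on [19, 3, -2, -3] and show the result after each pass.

Pass 1: Select minimum -3 at index 3, swap -> [-3, 3, -2, 19]
Pass 2: Select minimum -2 at index 2, swap -> [-3, -2, 3, 19]


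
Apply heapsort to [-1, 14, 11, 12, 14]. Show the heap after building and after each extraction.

Build heap: [14, 14, 11, 12, -1]
Extract 14: [14, 12, 11, -1, 14]
Extract 14: [12, -1, 11, 14, 14]
Extract 12: [11, -1, 12, 14, 14]
Extract 11: [-1, 11, 12, 14, 14]


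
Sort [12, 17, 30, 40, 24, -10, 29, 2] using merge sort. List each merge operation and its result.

Divide and conquer:
  Merge [12] + [17] -> [12, 17]
  Merge [30] + [40] -> [30, 40]
  Merge [12, 17] + [30, 40] -> [12, 17, 30, 40]
  Merge [24] + [-10] -> [-10, 24]
  Merge [29] + [2] -> [2, 29]
  Merge [-10, 24] + [2, 29] -> [-10, 2, 24, 29]
  Merge [12, 17, 30, 40] + [-10, 2, 24, 29] -> [-10, 2, 12, 17, 24, 29, 30, 40]


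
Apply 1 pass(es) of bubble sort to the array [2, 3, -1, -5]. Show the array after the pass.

After pass 1: [2, -1, -5, 3] (2 swaps)
Total swaps: 2


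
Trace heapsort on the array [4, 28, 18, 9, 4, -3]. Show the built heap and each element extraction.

Build heap: [28, 9, 18, 4, 4, -3]
Extract 28: [18, 9, -3, 4, 4, 28]
Extract 18: [9, 4, -3, 4, 18, 28]
Extract 9: [4, 4, -3, 9, 18, 28]
Extract 4: [4, -3, 4, 9, 18, 28]
Extract 4: [-3, 4, 4, 9, 18, 28]


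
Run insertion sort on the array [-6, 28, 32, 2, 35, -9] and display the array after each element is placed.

First element -6 is already 'sorted'
Insert 28: shifted 0 elements -> [-6, 28, 32, 2, 35, -9]
Insert 32: shifted 0 elements -> [-6, 28, 32, 2, 35, -9]
Insert 2: shifted 2 elements -> [-6, 2, 28, 32, 35, -9]
Insert 35: shifted 0 elements -> [-6, 2, 28, 32, 35, -9]
Insert -9: shifted 5 elements -> [-9, -6, 2, 28, 32, 35]


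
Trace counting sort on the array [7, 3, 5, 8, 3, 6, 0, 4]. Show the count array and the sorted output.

Count array: [1, 0, 0, 2, 1, 1, 1, 1, 1]
(count[i] = number of elements equal to i)
Cumulative count: [1, 1, 1, 3, 4, 5, 6, 7, 8]
Sorted: [0, 3, 3, 4, 5, 6, 7, 8]


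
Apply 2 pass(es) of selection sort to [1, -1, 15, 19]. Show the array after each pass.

Pass 1: Select minimum -1 at index 1, swap -> [-1, 1, 15, 19]
Pass 2: Select minimum 1 at index 1, swap -> [-1, 1, 15, 19]


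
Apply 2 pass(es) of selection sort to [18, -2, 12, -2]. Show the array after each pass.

Pass 1: Select minimum -2 at index 1, swap -> [-2, 18, 12, -2]
Pass 2: Select minimum -2 at index 3, swap -> [-2, -2, 12, 18]


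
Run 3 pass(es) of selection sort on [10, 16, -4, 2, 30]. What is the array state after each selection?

Pass 1: Select minimum -4 at index 2, swap -> [-4, 16, 10, 2, 30]
Pass 2: Select minimum 2 at index 3, swap -> [-4, 2, 10, 16, 30]
Pass 3: Select minimum 10 at index 2, swap -> [-4, 2, 10, 16, 30]


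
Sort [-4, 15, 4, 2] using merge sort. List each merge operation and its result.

Divide and conquer:
  Merge [-4] + [15] -> [-4, 15]
  Merge [4] + [2] -> [2, 4]
  Merge [-4, 15] + [2, 4] -> [-4, 2, 4, 15]


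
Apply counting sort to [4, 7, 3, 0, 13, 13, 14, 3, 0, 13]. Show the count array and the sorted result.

Count array: [2, 0, 0, 2, 1, 0, 0, 1, 0, 0, 0, 0, 0, 3, 1]
(count[i] = number of elements equal to i)
Cumulative count: [2, 2, 2, 4, 5, 5, 5, 6, 6, 6, 6, 6, 6, 9, 10]
Sorted: [0, 0, 3, 3, 4, 7, 13, 13, 13, 14]


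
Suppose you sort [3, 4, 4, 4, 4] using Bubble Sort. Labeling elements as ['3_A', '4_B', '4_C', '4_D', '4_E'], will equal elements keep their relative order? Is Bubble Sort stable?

Trace Bubble Sort on the labeled array (the key is the number; the letter only tracks identity):
  After pass 1: [3_A, 4_B, 4_C, 4_D, 4_E] (no swaps, done)
Final order: [3_A, 4_B, 4_C, 4_D, 4_E]
Equal keys:
  value 4: originally 4_B, 4_C, 4_D, 4_E; after sorting 4_B, 4_C, 4_D, 4_E -> order preserved
All equal keys kept their original relative order. Bubble Sort is stable: it only swaps adjacent elements when the left one is strictly greater, so equal keys never move past each other.
Answer: Stable


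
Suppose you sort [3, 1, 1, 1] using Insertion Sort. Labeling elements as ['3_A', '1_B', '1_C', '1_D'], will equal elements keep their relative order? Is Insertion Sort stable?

Trace Insertion Sort on the labeled array (the key is the number; the letter only tracks identity):
  Insert 1_B at index 0: [1_B, 3_A, 1_C, 1_D]
  Insert 1_C at index 1: [1_B, 1_C, 3_A, 1_D]
  Insert 1_D at index 2: [1_B, 1_C, 1_D, 3_A]
Final order: [1_B, 1_C, 1_D, 3_A]
Equal keys:
  value 1: originally 1_B, 1_C, 1_D; after sorting 1_B, 1_C, 1_D -> order preserved
All equal keys kept their original relative order. Insertion Sort is stable: elements are shifted only while they are strictly greater than the key, so a key is inserted after any equal elements already placed.
Answer: Stable


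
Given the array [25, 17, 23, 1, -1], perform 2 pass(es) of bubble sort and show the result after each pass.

After pass 1: [17, 23, 1, -1, 25] (4 swaps)
After pass 2: [17, 1, -1, 23, 25] (2 swaps)
Total swaps: 6


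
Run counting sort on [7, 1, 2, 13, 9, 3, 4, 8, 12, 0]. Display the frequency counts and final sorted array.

Count array: [1, 1, 1, 1, 1, 0, 0, 1, 1, 1, 0, 0, 1, 1]
(count[i] = number of elements equal to i)
Cumulative count: [1, 2, 3, 4, 5, 5, 5, 6, 7, 8, 8, 8, 9, 10]
Sorted: [0, 1, 2, 3, 4, 7, 8, 9, 12, 13]


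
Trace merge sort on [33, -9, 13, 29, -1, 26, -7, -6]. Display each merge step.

Divide and conquer:
  Merge [33] + [-9] -> [-9, 33]
  Merge [13] + [29] -> [13, 29]
  Merge [-9, 33] + [13, 29] -> [-9, 13, 29, 33]
  Merge [-1] + [26] -> [-1, 26]
  Merge [-7] + [-6] -> [-7, -6]
  Merge [-1, 26] + [-7, -6] -> [-7, -6, -1, 26]
  Merge [-9, 13, 29, 33] + [-7, -6, -1, 26] -> [-9, -7, -6, -1, 13, 26, 29, 33]


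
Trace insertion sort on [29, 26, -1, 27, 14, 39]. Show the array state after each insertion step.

First element 29 is already 'sorted'
Insert 26: shifted 1 elements -> [26, 29, -1, 27, 14, 39]
Insert -1: shifted 2 elements -> [-1, 26, 29, 27, 14, 39]
Insert 27: shifted 1 elements -> [-1, 26, 27, 29, 14, 39]
Insert 14: shifted 3 elements -> [-1, 14, 26, 27, 29, 39]
Insert 39: shifted 0 elements -> [-1, 14, 26, 27, 29, 39]


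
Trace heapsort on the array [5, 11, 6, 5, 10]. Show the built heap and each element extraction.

Build heap: [11, 10, 6, 5, 5]
Extract 11: [10, 5, 6, 5, 11]
Extract 10: [6, 5, 5, 10, 11]
Extract 6: [5, 5, 6, 10, 11]
Extract 5: [5, 5, 6, 10, 11]


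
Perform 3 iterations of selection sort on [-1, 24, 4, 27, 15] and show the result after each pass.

Pass 1: Select minimum -1 at index 0, swap -> [-1, 24, 4, 27, 15]
Pass 2: Select minimum 4 at index 2, swap -> [-1, 4, 24, 27, 15]
Pass 3: Select minimum 15 at index 4, swap -> [-1, 4, 15, 27, 24]


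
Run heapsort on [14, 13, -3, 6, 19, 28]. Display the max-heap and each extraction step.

Build heap: [28, 19, 14, 6, 13, -3]
Extract 28: [19, 13, 14, 6, -3, 28]
Extract 19: [14, 13, -3, 6, 19, 28]
Extract 14: [13, 6, -3, 14, 19, 28]
Extract 13: [6, -3, 13, 14, 19, 28]
Extract 6: [-3, 6, 13, 14, 19, 28]


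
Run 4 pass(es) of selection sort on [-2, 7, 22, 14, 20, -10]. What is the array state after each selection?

Pass 1: Select minimum -10 at index 5, swap -> [-10, 7, 22, 14, 20, -2]
Pass 2: Select minimum -2 at index 5, swap -> [-10, -2, 22, 14, 20, 7]
Pass 3: Select minimum 7 at index 5, swap -> [-10, -2, 7, 14, 20, 22]
Pass 4: Select minimum 14 at index 3, swap -> [-10, -2, 7, 14, 20, 22]


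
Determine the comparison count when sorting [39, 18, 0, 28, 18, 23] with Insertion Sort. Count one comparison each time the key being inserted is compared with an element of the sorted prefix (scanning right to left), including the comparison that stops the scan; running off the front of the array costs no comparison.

Insert 18: 39 > 18 (shift), reached front = 1 comparison(s) -> [18, 39, 0, 28, 18, 23]
Insert 0: 39 > 0 (shift), 18 > 0 (shift), reached front = 2 comparison(s) -> [0, 18, 39, 28, 18, 23]
Insert 28: 39 > 28 (shift), 18 <= 28 (stop) = 2 comparison(s) -> [0, 18, 28, 39, 18, 23]
Insert 18: 39 > 18 (shift), 28 > 18 (shift), 18 <= 18 (stop) = 3 comparison(s) -> [0, 18, 18, 28, 39, 23]
Insert 23: 39 > 23 (shift), 28 > 23 (shift), 18 <= 23 (stop) = 3 comparison(s) -> [0, 18, 18, 23, 28, 39]
Total comparisons: 1 + 2 + 2 + 3 + 3 = 11


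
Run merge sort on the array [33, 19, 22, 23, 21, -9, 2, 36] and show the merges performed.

Divide and conquer:
  Merge [33] + [19] -> [19, 33]
  Merge [22] + [23] -> [22, 23]
  Merge [19, 33] + [22, 23] -> [19, 22, 23, 33]
  Merge [21] + [-9] -> [-9, 21]
  Merge [2] + [36] -> [2, 36]
  Merge [-9, 21] + [2, 36] -> [-9, 2, 21, 36]
  Merge [19, 22, 23, 33] + [-9, 2, 21, 36] -> [-9, 2, 19, 21, 22, 23, 33, 36]


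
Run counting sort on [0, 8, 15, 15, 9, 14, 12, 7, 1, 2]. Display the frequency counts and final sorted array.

Count array: [1, 1, 1, 0, 0, 0, 0, 1, 1, 1, 0, 0, 1, 0, 1, 2]
(count[i] = number of elements equal to i)
Cumulative count: [1, 2, 3, 3, 3, 3, 3, 4, 5, 6, 6, 6, 7, 7, 8, 10]
Sorted: [0, 1, 2, 7, 8, 9, 12, 14, 15, 15]


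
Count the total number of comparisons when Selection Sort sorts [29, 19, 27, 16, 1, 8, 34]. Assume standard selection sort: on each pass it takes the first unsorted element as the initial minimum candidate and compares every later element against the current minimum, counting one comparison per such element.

Pass 1: scan indices 1..6 for the minimum = 6 comparison(s); min is 1, place at index 0 -> [1, 19, 27, 16, 29, 8, 34]
Pass 2: scan indices 2..6 for the minimum = 5 comparison(s); min is 8, place at index 1 -> [1, 8, 27, 16, 29, 19, 34]
Pass 3: scan indices 3..6 for the minimum = 4 comparison(s); min is 16, place at index 2 -> [1, 8, 16, 27, 29, 19, 34]
Pass 4: scan indices 4..6 for the minimum = 3 comparison(s); min is 19, place at index 3 -> [1, 8, 16, 19, 29, 27, 34]
Pass 5: scan indices 5..6 for the minimum = 2 comparison(s); min is 27, place at index 4 -> [1, 8, 16, 19, 27, 29, 34]
Pass 6: scan indices 6..6 for the minimum = 1 comparison(s); min is 29, place at index 5 -> [1, 8, 16, 19, 27, 29, 34]
Selection sort always scans the whole unsorted suffix, so the count is (n-1) + (n-2) + ... + 1 = n(n-1)/2 = 7*6/2 = 21 regardless of the input order.
Total comparisons: 6 + 5 + 4 + 3 + 2 + 1 = 21


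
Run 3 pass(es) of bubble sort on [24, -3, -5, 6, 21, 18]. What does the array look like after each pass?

After pass 1: [-3, -5, 6, 21, 18, 24] (5 swaps)
After pass 2: [-5, -3, 6, 18, 21, 24] (2 swaps)
After pass 3: [-5, -3, 6, 18, 21, 24] (0 swaps)
Total swaps: 7


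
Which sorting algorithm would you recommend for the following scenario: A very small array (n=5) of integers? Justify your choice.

Best choice: Insertion sort
Reason: For tiny inputs the O(n^2) overhead is negligible and insertion sort has minimal constant factors


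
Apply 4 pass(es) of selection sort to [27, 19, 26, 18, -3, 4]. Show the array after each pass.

Pass 1: Select minimum -3 at index 4, swap -> [-3, 19, 26, 18, 27, 4]
Pass 2: Select minimum 4 at index 5, swap -> [-3, 4, 26, 18, 27, 19]
Pass 3: Select minimum 18 at index 3, swap -> [-3, 4, 18, 26, 27, 19]
Pass 4: Select minimum 19 at index 5, swap -> [-3, 4, 18, 19, 27, 26]


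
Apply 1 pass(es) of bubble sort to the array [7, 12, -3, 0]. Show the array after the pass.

After pass 1: [7, -3, 0, 12] (2 swaps)
Total swaps: 2


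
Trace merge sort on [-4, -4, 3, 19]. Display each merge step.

Divide and conquer:
  Merge [-4] + [-4] -> [-4, -4]
  Merge [3] + [19] -> [3, 19]
  Merge [-4, -4] + [3, 19] -> [-4, -4, 3, 19]


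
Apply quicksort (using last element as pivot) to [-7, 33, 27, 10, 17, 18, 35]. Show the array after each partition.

Partition 1: pivot=35 at index 6 -> [-7, 33, 27, 10, 17, 18, 35]
Partition 2: pivot=18 at index 3 -> [-7, 10, 17, 18, 27, 33, 35]
Partition 3: pivot=17 at index 2 -> [-7, 10, 17, 18, 27, 33, 35]
Partition 4: pivot=10 at index 1 -> [-7, 10, 17, 18, 27, 33, 35]
Partition 5: pivot=33 at index 5 -> [-7, 10, 17, 18, 27, 33, 35]
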